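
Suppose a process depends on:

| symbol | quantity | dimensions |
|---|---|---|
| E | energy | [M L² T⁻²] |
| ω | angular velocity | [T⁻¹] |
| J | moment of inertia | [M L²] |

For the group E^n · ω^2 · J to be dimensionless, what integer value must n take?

Balance the M exponent: (1)·n from E, plus 2·(0) + (1) = 1 from the rest, must sum to zero.
n + 1 = 0, so n = -1.

-1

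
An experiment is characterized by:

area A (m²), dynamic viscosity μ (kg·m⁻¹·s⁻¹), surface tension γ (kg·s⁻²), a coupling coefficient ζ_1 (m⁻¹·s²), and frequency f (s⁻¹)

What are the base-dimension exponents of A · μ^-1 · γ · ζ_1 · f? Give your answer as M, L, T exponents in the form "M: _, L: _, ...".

Collect each base-dimension exponent across the product:
  M: (0) − (1) + (1) + (0) + (0) = 0
  L: (2) − (-1) + (0) + (-1) + (0) = 2
  T: (0) − (-1) + (-2) + (2) + (-1) = 0
So the dimensions are [L²].

M: 0, L: 2, T: 0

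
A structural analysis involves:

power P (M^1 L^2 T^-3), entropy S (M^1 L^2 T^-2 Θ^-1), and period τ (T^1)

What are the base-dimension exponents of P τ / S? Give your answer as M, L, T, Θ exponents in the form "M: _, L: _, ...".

M: 0, L: 0, T: 0, Θ: 1

Collect each base-dimension exponent across the product:
  M: (1) − (1) + (0) = 0
  L: (2) − (2) + (0) = 0
  T: (-3) − (-2) + (1) = 0
  Θ: (0) − (-1) + (0) = 1
So the dimensions are [Θ].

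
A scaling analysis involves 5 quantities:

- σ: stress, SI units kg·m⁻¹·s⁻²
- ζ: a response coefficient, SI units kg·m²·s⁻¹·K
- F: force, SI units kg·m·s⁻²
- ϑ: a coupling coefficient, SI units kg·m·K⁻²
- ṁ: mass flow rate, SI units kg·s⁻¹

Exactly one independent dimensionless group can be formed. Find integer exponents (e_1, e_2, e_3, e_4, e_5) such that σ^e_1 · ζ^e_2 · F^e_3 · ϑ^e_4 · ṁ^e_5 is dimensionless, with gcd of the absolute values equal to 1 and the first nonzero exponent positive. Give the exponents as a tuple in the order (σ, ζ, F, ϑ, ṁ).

(3, 2, -2, 1, -4)

M: e_1·(1) + e_2·(1) + e_3·(1) + e_4·(1) + e_5·(1) = 0
L: e_1·(-1) + e_2·(2) + e_3·(1) + e_4·(1) + e_5·(0) = 0
T: e_1·(-2) + e_2·(-1) + e_3·(-2) + e_4·(0) + e_5·(-1) = 0
Θ: e_1·(0) + e_2·(1) + e_3·(0) + e_4·(-2) + e_5·(0) = 0
Solving this homogeneous linear system for the smallest-integer solution (first nonzero entry positive) gives (3, 2, -2, 1, -4).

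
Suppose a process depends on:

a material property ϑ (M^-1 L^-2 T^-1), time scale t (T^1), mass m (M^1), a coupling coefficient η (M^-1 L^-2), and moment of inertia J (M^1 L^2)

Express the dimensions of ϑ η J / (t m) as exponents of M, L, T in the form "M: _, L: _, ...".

M: -2, L: -2, T: -2

Collect each base-dimension exponent across the product:
  M: (-1) − (0) − (1) + (-1) + (1) = -2
  L: (-2) − (0) − (0) + (-2) + (2) = -2
  T: (-1) − (1) − (0) + (0) + (0) = -2
So the dimensions are [M⁻² L⁻² T⁻²].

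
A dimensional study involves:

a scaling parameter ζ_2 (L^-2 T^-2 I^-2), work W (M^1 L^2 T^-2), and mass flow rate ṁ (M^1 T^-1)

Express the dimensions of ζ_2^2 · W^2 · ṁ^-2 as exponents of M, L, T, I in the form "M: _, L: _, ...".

M: 0, L: 0, T: -6, I: -4

Collect each base-dimension exponent across the product:
  M: 2·(0) + 2·(1) − 2·(1) = 0
  L: 2·(-2) + 2·(2) − 2·(0) = 0
  T: 2·(-2) + 2·(-2) − 2·(-1) = -6
  I: 2·(-2) + 2·(0) − 2·(0) = -4
So the dimensions are [T⁻⁶ I⁻⁴].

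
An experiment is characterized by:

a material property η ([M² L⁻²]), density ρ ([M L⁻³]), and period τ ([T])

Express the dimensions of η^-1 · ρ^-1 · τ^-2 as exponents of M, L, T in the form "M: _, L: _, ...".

M: -3, L: 5, T: -2

Collect each base-dimension exponent across the product:
  M: −(2) − (1) − 2·(0) = -3
  L: −(-2) − (-3) − 2·(0) = 5
  T: −(0) − (0) − 2·(1) = -2
So the dimensions are [M⁻³ L⁵ T⁻²].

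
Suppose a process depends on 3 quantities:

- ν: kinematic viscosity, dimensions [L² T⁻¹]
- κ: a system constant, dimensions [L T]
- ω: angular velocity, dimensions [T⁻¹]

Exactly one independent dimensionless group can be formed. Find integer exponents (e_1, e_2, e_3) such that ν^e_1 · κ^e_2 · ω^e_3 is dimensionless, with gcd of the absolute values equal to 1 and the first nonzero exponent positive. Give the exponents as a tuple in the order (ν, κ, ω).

L: e_1·(2) + e_2·(1) + e_3·(0) = 0
T: e_1·(-1) + e_2·(1) + e_3·(-1) = 0
Solving this homogeneous linear system for the smallest-integer solution (first nonzero entry positive) gives (1, -2, -3).

(1, -2, -3)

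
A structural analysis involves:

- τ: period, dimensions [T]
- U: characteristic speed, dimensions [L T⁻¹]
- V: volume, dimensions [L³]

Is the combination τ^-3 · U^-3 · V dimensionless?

Sum the exponent of each base dimension across the product:
  L: −3·[τ]_L − 3·[U]_L + [V]_L = −3·(0) − 3·(1) + (3) = 0
  T: −3·[τ]_T − 3·[U]_T + [V]_T = −3·(1) − 3·(-1) + (0) = 0
All base exponents vanish — dimensionless.

yes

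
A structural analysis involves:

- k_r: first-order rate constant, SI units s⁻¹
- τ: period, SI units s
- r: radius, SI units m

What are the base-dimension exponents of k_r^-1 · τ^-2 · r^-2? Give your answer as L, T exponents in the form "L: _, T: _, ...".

Collect each base-dimension exponent across the product:
  L: −(0) − 2·(0) − 2·(1) = -2
  T: −(-1) − 2·(1) − 2·(0) = -1
So the dimensions are [L⁻² T⁻¹].

L: -2, T: -1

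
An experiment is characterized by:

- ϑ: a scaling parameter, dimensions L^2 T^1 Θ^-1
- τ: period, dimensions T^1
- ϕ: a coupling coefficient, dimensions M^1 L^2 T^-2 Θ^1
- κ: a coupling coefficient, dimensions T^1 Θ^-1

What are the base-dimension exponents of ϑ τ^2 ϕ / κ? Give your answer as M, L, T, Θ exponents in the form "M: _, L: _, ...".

Collect each base-dimension exponent across the product:
  M: (0) + 2·(0) + (1) − (0) = 1
  L: (2) + 2·(0) + (2) − (0) = 4
  T: (1) + 2·(1) + (-2) − (1) = 0
  Θ: (-1) + 2·(0) + (1) − (-1) = 1
So the dimensions are [M L⁴ Θ].

M: 1, L: 4, T: 0, Θ: 1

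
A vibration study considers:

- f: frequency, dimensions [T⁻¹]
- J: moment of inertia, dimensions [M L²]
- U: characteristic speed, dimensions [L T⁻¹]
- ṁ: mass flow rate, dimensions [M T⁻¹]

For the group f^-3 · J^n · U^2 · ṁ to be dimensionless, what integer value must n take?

Balance the M exponent: (1)·n from J, plus −3·(0) + 2·(0) + (1) = 1 from the rest, must sum to zero.
n + 1 = 0, so n = -1.

-1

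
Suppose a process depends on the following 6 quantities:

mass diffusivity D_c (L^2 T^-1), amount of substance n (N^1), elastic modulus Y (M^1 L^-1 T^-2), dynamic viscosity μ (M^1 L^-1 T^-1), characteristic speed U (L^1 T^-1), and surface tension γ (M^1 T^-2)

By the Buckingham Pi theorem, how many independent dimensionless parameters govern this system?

There are 6 variables and 4 base dimensions (M, L, T, N).
The dimension matrix has rank 4.
Independent dimensionless groups: 6 − 4 = 2.

2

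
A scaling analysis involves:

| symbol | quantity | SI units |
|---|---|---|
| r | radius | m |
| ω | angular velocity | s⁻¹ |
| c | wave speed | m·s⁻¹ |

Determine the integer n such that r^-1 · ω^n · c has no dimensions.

Balance the T exponent: (-1)·n from ω, plus −(0) + (-1) = -1 from the rest, must sum to zero.
−n − 1 = 0, so n = -1.

-1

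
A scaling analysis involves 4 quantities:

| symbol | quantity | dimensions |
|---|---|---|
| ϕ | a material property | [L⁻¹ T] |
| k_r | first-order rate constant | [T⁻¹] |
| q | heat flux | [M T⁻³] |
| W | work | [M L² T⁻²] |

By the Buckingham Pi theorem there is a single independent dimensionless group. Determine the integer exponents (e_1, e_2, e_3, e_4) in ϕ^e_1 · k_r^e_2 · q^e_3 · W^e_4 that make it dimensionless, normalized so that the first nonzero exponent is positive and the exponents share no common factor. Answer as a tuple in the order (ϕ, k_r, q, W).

(2, 3, -1, 1)

M: e_1·(0) + e_2·(0) + e_3·(1) + e_4·(1) = 0
L: e_1·(-1) + e_2·(0) + e_3·(0) + e_4·(2) = 0
T: e_1·(1) + e_2·(-1) + e_3·(-3) + e_4·(-2) = 0
Solving this homogeneous linear system for the smallest-integer solution (first nonzero entry positive) gives (2, 3, -1, 1).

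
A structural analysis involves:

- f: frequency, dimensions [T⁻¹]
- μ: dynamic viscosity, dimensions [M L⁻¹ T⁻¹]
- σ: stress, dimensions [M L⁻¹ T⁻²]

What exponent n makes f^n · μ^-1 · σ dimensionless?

-1

Balance the T exponent: (-1)·n from f, plus −(-1) + (-2) = -1 from the rest, must sum to zero.
−n − 1 = 0, so n = -1.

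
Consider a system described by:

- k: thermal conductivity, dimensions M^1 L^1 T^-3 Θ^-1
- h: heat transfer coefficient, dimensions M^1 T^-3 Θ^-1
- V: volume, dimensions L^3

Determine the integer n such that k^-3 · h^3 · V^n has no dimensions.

Balance the L exponent: (3)·n from V, plus −3·(1) + 3·(0) = -3 from the rest, must sum to zero.
3n − 3 = 0, so n = 1.

1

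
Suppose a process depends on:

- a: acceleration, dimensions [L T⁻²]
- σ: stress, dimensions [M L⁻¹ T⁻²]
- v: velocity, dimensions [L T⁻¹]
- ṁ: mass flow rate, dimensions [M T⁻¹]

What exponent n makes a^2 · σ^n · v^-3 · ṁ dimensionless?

Balance the M exponent: (1)·n from σ, plus 2·(0) − 3·(0) + (1) = 1 from the rest, must sum to zero.
n + 1 = 0, so n = -1.

-1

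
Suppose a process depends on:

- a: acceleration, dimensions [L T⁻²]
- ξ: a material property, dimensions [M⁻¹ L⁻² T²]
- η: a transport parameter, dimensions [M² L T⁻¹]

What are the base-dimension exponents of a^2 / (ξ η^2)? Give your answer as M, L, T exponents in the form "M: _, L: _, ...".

Collect each base-dimension exponent across the product:
  M: 2·(0) − (-1) − 2·(2) = -3
  L: 2·(1) − (-2) − 2·(1) = 2
  T: 2·(-2) − (2) − 2·(-1) = -4
So the dimensions are [M⁻³ L² T⁻⁴].

M: -3, L: 2, T: -4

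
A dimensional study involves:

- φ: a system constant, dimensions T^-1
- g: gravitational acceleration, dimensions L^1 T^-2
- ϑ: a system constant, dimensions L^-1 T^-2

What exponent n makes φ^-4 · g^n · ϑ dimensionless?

Balance the L exponent: (1)·n from g, plus −4·(0) + (-1) = -1 from the rest, must sum to zero.
n − 1 = 0, so n = 1.

1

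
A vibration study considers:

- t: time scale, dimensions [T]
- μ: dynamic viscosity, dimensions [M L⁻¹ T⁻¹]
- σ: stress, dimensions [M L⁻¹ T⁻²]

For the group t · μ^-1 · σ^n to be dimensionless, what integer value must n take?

Balance the M exponent: (1)·n from σ, plus (0) − (1) = -1 from the rest, must sum to zero.
n − 1 = 0, so n = 1.

1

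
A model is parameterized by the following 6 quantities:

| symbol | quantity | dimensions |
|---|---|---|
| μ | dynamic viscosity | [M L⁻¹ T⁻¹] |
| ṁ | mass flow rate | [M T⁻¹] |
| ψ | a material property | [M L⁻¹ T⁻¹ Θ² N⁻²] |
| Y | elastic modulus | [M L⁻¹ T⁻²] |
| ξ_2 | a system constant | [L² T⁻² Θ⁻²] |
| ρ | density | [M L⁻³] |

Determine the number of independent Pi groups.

1

There are 6 variables and 5 base dimensions (M, L, T, Θ, N).
The dimension matrix has rank 5.
Independent dimensionless groups: 6 − 5 = 1.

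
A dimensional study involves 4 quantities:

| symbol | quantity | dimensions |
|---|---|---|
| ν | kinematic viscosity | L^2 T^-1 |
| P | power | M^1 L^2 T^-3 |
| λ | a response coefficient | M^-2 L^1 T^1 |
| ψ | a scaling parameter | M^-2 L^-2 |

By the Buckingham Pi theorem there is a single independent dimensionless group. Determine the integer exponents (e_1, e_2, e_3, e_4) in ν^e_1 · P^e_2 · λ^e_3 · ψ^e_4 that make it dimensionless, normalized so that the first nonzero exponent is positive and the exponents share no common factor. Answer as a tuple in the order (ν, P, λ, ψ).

(4, -2, -2, 1)

M: e_1·(0) + e_2·(1) + e_3·(-2) + e_4·(-2) = 0
L: e_1·(2) + e_2·(2) + e_3·(1) + e_4·(-2) = 0
T: e_1·(-1) + e_2·(-3) + e_3·(1) + e_4·(0) = 0
Solving this homogeneous linear system for the smallest-integer solution (first nonzero entry positive) gives (4, -2, -2, 1).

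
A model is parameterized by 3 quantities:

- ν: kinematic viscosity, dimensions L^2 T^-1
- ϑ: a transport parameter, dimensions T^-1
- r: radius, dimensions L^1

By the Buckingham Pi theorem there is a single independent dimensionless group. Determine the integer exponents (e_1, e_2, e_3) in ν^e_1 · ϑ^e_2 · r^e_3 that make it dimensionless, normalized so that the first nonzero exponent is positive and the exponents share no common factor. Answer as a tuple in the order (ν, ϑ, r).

(1, -1, -2)

L: e_1·(2) + e_2·(0) + e_3·(1) = 0
T: e_1·(-1) + e_2·(-1) + e_3·(0) = 0
Solving this homogeneous linear system for the smallest-integer solution (first nonzero entry positive) gives (1, -1, -2).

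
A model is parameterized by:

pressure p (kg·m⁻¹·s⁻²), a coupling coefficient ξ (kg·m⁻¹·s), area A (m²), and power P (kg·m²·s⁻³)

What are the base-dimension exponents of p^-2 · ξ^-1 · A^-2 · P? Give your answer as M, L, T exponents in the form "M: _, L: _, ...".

Collect each base-dimension exponent across the product:
  M: −2·(1) − (1) − 2·(0) + (1) = -2
  L: −2·(-1) − (-1) − 2·(2) + (2) = 1
  T: −2·(-2) − (1) − 2·(0) + (-3) = 0
So the dimensions are [M⁻² L].

M: -2, L: 1, T: 0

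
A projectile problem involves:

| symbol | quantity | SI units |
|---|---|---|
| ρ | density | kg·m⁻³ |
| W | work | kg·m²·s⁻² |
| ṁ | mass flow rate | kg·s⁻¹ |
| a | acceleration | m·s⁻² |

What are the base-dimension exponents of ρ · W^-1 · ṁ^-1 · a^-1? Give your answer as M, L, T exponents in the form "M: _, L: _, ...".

M: -1, L: -6, T: 5

Collect each base-dimension exponent across the product:
  M: (1) − (1) − (1) − (0) = -1
  L: (-3) − (2) − (0) − (1) = -6
  T: (0) − (-2) − (-1) − (-2) = 5
So the dimensions are [M⁻¹ L⁻⁶ T⁵].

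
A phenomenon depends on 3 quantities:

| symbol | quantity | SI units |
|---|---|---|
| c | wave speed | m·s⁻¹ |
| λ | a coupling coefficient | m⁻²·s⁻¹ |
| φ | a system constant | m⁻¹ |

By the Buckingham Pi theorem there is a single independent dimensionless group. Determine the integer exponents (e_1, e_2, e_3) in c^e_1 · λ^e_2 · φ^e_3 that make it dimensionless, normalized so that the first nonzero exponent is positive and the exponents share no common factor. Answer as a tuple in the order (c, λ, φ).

(1, -1, 3)

L: e_1·(1) + e_2·(-2) + e_3·(-1) = 0
T: e_1·(-1) + e_2·(-1) + e_3·(0) = 0
Solving this homogeneous linear system for the smallest-integer solution (first nonzero entry positive) gives (1, -1, 3).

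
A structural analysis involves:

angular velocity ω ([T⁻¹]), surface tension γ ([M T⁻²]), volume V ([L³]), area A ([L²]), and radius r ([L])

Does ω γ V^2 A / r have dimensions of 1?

Sum the exponent of each base dimension across the product:
  M: [ω]_M + [γ]_M + 2·[V]_M + [A]_M − [r]_M = (0) + (1) + 2·(0) + (0) − (0) = 1
  L: [ω]_L + [γ]_L + 2·[V]_L + [A]_L − [r]_L = (0) + (0) + 2·(3) + (2) − (1) = 7
  T: [ω]_T + [γ]_T + 2·[V]_T + [A]_T − [r]_T = (-1) + (-2) + 2·(0) + (0) − (0) = -3
Net dimensions [M L⁷ T⁻³] ≠ [1] — not dimensionless.

no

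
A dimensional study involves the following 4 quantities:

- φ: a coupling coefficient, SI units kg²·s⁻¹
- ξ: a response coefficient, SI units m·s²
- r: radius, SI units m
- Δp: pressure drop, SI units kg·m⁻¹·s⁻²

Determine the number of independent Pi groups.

1

There are 4 variables and 3 base dimensions (M, L, T).
The dimension matrix has rank 3.
Independent dimensionless groups: 4 − 3 = 1.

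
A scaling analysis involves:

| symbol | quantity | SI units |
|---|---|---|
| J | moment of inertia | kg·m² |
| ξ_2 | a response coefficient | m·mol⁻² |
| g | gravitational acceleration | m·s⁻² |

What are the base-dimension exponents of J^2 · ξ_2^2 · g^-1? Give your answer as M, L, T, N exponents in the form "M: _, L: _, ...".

M: 2, L: 5, T: 2, N: -4

Collect each base-dimension exponent across the product:
  M: 2·(1) + 2·(0) − (0) = 2
  L: 2·(2) + 2·(1) − (1) = 5
  T: 2·(0) + 2·(0) − (-2) = 2
  N: 2·(0) + 2·(-2) − (0) = -4
So the dimensions are [M² L⁵ T² N⁻⁴].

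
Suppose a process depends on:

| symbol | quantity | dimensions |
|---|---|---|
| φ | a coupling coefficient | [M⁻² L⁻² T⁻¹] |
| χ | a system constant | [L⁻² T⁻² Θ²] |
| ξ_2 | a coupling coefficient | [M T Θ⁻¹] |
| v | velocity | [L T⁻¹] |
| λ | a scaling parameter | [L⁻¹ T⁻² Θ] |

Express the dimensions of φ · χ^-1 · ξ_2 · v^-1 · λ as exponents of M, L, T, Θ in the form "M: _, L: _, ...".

Collect each base-dimension exponent across the product:
  M: (-2) − (0) + (1) − (0) + (0) = -1
  L: (-2) − (-2) + (0) − (1) + (-1) = -2
  T: (-1) − (-2) + (1) − (-1) + (-2) = 1
  Θ: (0) − (2) + (-1) − (0) + (1) = -2
So the dimensions are [M⁻¹ L⁻² T Θ⁻²].

M: -1, L: -2, T: 1, Θ: -2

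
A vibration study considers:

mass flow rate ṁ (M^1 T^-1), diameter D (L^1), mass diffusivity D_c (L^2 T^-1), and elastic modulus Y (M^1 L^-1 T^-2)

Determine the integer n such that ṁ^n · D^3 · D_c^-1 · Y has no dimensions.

-1

Balance the M exponent: (1)·n from ṁ, plus 3·(0) − (0) + (1) = 1 from the rest, must sum to zero.
n + 1 = 0, so n = -1.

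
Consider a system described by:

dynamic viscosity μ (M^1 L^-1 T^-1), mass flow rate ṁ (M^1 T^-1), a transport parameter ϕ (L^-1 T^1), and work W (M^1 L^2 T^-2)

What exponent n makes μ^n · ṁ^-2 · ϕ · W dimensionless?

Balance the M exponent: (1)·n from μ, plus −2·(1) + (0) + (1) = -1 from the rest, must sum to zero.
n − 1 = 0, so n = 1.

1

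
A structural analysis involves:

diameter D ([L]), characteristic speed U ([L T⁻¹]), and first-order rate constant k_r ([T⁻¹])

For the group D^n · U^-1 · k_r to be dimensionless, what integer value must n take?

1

Balance the L exponent: (1)·n from D, plus −(1) + (0) = -1 from the rest, must sum to zero.
n − 1 = 0, so n = 1.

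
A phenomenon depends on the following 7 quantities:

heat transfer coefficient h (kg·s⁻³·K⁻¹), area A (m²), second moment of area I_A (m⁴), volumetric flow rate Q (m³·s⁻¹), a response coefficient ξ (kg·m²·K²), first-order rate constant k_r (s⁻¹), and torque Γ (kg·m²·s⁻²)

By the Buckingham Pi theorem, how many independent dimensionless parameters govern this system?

3

There are 7 variables and 4 base dimensions (M, L, T, Θ).
The dimension matrix has rank 4.
Independent dimensionless groups: 7 − 4 = 3.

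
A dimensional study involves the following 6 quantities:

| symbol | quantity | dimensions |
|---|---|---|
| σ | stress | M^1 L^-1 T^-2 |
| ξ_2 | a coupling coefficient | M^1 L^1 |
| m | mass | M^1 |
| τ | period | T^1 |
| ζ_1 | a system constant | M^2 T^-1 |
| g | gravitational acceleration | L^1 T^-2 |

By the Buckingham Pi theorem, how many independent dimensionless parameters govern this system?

3

There are 6 variables and 3 base dimensions (M, L, T).
The dimension matrix has rank 3.
Independent dimensionless groups: 6 − 3 = 3.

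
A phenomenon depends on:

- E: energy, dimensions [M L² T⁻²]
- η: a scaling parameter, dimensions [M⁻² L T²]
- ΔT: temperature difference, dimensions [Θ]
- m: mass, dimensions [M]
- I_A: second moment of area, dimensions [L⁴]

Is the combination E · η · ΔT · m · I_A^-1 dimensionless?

Sum the exponent of each base dimension across the product:
  M: [E]_M + [η]_M + [ΔT]_M + [m]_M − [I_A]_M = (1) + (-2) + (0) + (1) − (0) = 0
  L: [E]_L + [η]_L + [ΔT]_L + [m]_L − [I_A]_L = (2) + (1) + (0) + (0) − (4) = -1
  T: [E]_T + [η]_T + [ΔT]_T + [m]_T − [I_A]_T = (-2) + (2) + (0) + (0) − (0) = 0
  Θ: [E]_Θ + [η]_Θ + [ΔT]_Θ + [m]_Θ − [I_A]_Θ = (0) + (0) + (1) + (0) − (0) = 1
Net dimensions [L⁻¹ Θ] ≠ [1] — not dimensionless.

no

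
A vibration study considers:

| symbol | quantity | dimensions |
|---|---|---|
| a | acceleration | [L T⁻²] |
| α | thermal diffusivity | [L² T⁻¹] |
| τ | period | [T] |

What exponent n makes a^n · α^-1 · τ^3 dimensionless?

Balance the L exponent: (1)·n from a, plus −(2) + 3·(0) = -2 from the rest, must sum to zero.
n − 2 = 0, so n = 2.

2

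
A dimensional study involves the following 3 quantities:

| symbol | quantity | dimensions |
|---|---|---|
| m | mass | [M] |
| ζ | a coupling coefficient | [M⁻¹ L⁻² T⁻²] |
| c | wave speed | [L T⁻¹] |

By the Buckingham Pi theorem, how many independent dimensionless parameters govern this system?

0

There are 3 variables and 3 base dimensions (M, L, T).
The dimension matrix has rank 3.
Independent dimensionless groups: 3 − 3 = 0.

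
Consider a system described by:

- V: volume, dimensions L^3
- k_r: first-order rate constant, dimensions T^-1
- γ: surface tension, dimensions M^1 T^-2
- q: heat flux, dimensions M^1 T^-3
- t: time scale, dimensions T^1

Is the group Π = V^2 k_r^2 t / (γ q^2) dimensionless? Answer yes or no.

Sum the exponent of each base dimension across the product:
  M: 2·[V]_M + 2·[k_r]_M − [γ]_M − 2·[q]_M + [t]_M = 2·(0) + 2·(0) − (1) − 2·(1) + (0) = -3
  L: 2·[V]_L + 2·[k_r]_L − [γ]_L − 2·[q]_L + [t]_L = 2·(3) + 2·(0) − (0) − 2·(0) + (0) = 6
  T: 2·[V]_T + 2·[k_r]_T − [γ]_T − 2·[q]_T + [t]_T = 2·(0) + 2·(-1) − (-2) − 2·(-3) + (1) = 7
Net dimensions [M⁻³ L⁶ T⁷] ≠ [1] — not dimensionless.

no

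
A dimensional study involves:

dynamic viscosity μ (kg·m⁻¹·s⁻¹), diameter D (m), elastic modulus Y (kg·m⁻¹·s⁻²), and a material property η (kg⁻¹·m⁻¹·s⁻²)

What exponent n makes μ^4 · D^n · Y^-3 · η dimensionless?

Balance the L exponent: (1)·n from D, plus 4·(-1) − 3·(-1) + (-1) = -2 from the rest, must sum to zero.
n − 2 = 0, so n = 2.

2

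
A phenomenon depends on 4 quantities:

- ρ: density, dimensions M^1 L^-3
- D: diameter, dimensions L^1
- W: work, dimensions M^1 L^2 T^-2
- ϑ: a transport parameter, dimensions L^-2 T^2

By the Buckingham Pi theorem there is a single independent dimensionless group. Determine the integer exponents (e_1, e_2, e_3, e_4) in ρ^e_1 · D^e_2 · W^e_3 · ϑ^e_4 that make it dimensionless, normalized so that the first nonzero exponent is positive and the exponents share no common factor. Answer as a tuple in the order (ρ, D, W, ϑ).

(1, 3, -1, -1)

M: e_1·(1) + e_2·(0) + e_3·(1) + e_4·(0) = 0
L: e_1·(-3) + e_2·(1) + e_3·(2) + e_4·(-2) = 0
T: e_1·(0) + e_2·(0) + e_3·(-2) + e_4·(2) = 0
Solving this homogeneous linear system for the smallest-integer solution (first nonzero entry positive) gives (1, 3, -1, -1).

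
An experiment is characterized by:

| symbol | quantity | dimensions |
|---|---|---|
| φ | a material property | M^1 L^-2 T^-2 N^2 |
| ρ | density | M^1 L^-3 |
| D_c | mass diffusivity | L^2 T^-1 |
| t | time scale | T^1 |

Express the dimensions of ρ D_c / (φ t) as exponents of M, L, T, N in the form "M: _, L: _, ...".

M: 0, L: 1, T: 0, N: -2

Collect each base-dimension exponent across the product:
  M: −(1) + (1) + (0) − (0) = 0
  L: −(-2) + (-3) + (2) − (0) = 1
  T: −(-2) + (0) + (-1) − (1) = 0
  N: −(2) + (0) + (0) − (0) = -2
So the dimensions are [L N⁻²].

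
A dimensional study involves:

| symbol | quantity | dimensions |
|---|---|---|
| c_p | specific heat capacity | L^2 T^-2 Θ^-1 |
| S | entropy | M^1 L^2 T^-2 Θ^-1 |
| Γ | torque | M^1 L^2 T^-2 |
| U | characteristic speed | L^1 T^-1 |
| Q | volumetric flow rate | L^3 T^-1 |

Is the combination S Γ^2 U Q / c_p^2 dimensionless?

Sum the exponent of each base dimension across the product:
  M: −2·[c_p]_M + [S]_M + 2·[Γ]_M + [U]_M + [Q]_M = −2·(0) + (1) + 2·(1) + (0) + (0) = 3
  L: −2·[c_p]_L + [S]_L + 2·[Γ]_L + [U]_L + [Q]_L = −2·(2) + (2) + 2·(2) + (1) + (3) = 6
  T: −2·[c_p]_T + [S]_T + 2·[Γ]_T + [U]_T + [Q]_T = −2·(-2) + (-2) + 2·(-2) + (-1) + (-1) = -4
  Θ: −2·[c_p]_Θ + [S]_Θ + 2·[Γ]_Θ + [U]_Θ + [Q]_Θ = −2·(-1) + (-1) + 2·(0) + (0) + (0) = 1
Net dimensions [M³ L⁶ T⁻⁴ Θ] ≠ [1] — not dimensionless.

no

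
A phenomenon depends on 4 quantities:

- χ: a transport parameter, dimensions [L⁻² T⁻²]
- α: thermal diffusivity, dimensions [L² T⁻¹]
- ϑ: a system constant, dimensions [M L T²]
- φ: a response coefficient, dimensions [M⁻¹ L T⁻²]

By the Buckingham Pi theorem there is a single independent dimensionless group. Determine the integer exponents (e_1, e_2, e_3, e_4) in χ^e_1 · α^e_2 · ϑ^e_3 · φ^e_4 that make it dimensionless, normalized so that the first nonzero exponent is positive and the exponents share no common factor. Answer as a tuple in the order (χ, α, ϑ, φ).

M: e_1·(0) + e_2·(0) + e_3·(1) + e_4·(-1) = 0
L: e_1·(-2) + e_2·(2) + e_3·(1) + e_4·(1) = 0
T: e_1·(-2) + e_2·(-1) + e_3·(2) + e_4·(-2) = 0
Solving this homogeneous linear system for the smallest-integer solution (first nonzero entry positive) gives (1, -2, 3, 3).

(1, -2, 3, 3)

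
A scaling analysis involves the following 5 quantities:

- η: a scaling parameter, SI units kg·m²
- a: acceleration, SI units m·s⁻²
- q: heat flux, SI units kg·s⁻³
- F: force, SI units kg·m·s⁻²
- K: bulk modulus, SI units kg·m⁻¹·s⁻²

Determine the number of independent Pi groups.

There are 5 variables and 3 base dimensions (M, L, T).
The dimension matrix has rank 3.
Independent dimensionless groups: 5 − 3 = 2.

2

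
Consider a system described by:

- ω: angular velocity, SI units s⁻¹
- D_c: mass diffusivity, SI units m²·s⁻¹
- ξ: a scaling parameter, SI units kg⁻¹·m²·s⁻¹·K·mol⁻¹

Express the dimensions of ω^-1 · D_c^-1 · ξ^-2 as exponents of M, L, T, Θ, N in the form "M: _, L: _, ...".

Collect each base-dimension exponent across the product:
  M: −(0) − (0) − 2·(-1) = 2
  L: −(0) − (2) − 2·(2) = -6
  T: −(-1) − (-1) − 2·(-1) = 4
  Θ: −(0) − (0) − 2·(1) = -2
  N: −(0) − (0) − 2·(-1) = 2
So the dimensions are [M² L⁻⁶ T⁴ Θ⁻² N²].

M: 2, L: -6, T: 4, Θ: -2, N: 2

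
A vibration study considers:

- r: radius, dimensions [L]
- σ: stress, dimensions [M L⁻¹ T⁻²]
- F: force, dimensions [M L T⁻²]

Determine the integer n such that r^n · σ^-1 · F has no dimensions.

Balance the L exponent: (1)·n from r, plus −(-1) + (1) = 2 from the rest, must sum to zero.
n + 2 = 0, so n = -2.

-2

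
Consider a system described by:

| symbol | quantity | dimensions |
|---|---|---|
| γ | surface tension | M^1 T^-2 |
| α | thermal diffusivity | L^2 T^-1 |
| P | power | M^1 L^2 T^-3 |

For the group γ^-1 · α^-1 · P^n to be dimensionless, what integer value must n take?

1

Balance the M exponent: (1)·n from P, plus −(1) − (0) = -1 from the rest, must sum to zero.
n − 1 = 0, so n = 1.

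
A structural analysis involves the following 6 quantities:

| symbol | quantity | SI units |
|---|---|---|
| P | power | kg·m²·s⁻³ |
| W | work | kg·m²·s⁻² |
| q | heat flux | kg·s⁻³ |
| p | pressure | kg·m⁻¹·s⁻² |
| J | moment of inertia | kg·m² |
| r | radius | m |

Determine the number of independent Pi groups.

3

There are 6 variables and 3 base dimensions (M, L, T).
The dimension matrix has rank 3.
Independent dimensionless groups: 6 − 3 = 3.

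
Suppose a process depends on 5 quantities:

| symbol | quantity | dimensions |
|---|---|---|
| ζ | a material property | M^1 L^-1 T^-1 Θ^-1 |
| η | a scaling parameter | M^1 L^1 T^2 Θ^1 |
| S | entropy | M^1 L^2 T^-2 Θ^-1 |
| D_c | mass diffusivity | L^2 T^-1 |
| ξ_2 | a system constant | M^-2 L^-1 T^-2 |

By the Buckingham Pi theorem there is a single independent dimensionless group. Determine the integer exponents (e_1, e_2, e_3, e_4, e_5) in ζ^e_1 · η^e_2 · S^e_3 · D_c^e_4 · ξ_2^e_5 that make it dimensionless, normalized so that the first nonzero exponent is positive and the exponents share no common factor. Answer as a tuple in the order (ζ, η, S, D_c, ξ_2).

(2, -1, -3, 4, -1)

M: e_1·(1) + e_2·(1) + e_3·(1) + e_4·(0) + e_5·(-2) = 0
L: e_1·(-1) + e_2·(1) + e_3·(2) + e_4·(2) + e_5·(-1) = 0
T: e_1·(-1) + e_2·(2) + e_3·(-2) + e_4·(-1) + e_5·(-2) = 0
Θ: e_1·(-1) + e_2·(1) + e_3·(-1) + e_4·(0) + e_5·(0) = 0
Solving this homogeneous linear system for the smallest-integer solution (first nonzero entry positive) gives (2, -1, -3, 4, -1).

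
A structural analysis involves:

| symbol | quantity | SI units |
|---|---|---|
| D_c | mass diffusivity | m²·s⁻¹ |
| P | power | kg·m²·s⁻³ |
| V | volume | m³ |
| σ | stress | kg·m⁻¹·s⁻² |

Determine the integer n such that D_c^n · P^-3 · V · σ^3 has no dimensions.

3

Balance the L exponent: (2)·n from D_c, plus −3·(2) + (3) + 3·(-1) = -6 from the rest, must sum to zero.
2n − 6 = 0, so n = 3.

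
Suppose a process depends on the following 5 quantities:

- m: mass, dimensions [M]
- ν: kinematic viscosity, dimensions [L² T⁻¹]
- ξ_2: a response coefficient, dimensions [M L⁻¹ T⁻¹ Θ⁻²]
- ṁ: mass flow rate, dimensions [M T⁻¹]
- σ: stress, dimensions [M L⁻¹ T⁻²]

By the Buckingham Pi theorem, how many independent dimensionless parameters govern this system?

There are 5 variables and 4 base dimensions (M, L, T, Θ).
The dimension matrix has rank 4.
Independent dimensionless groups: 5 − 4 = 1.

1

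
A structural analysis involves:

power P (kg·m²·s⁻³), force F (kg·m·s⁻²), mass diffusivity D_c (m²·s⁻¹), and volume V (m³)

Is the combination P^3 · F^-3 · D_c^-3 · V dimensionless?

Sum the exponent of each base dimension across the product:
  M: 3·[P]_M − 3·[F]_M − 3·[D_c]_M + [V]_M = 3·(1) − 3·(1) − 3·(0) + (0) = 0
  L: 3·[P]_L − 3·[F]_L − 3·[D_c]_L + [V]_L = 3·(2) − 3·(1) − 3·(2) + (3) = 0
  T: 3·[P]_T − 3·[F]_T − 3·[D_c]_T + [V]_T = 3·(-3) − 3·(-2) − 3·(-1) + (0) = 0
All base exponents vanish — dimensionless.

yes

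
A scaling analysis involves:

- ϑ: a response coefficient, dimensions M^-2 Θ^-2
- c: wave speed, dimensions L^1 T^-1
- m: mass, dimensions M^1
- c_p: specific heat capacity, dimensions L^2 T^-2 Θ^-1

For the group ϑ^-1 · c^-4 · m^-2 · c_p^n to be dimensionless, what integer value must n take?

2

Balance the L exponent: (2)·n from c_p, plus −(0) − 4·(1) − 2·(0) = -4 from the rest, must sum to zero.
2n − 4 = 0, so n = 2.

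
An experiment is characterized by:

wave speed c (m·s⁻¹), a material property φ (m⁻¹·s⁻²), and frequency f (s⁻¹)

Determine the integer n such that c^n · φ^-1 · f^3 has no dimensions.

Balance the L exponent: (1)·n from c, plus −(-1) + 3·(0) = 1 from the rest, must sum to zero.
n + 1 = 0, so n = -1.

-1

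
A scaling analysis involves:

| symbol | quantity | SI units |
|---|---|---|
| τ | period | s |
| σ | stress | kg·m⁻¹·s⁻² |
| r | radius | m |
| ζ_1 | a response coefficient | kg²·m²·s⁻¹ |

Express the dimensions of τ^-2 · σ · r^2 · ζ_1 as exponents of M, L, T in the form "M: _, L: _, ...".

Collect each base-dimension exponent across the product:
  M: −2·(0) + (1) + 2·(0) + (2) = 3
  L: −2·(0) + (-1) + 2·(1) + (2) = 3
  T: −2·(1) + (-2) + 2·(0) + (-1) = -5
So the dimensions are [M³ L³ T⁻⁵].

M: 3, L: 3, T: -5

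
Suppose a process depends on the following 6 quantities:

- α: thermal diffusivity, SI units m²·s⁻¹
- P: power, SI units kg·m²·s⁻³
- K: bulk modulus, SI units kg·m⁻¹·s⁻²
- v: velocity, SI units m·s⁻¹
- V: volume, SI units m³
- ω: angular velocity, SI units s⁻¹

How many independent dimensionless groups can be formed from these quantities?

There are 6 variables and 3 base dimensions (M, L, T).
The dimension matrix has rank 3.
Independent dimensionless groups: 6 − 3 = 3.

3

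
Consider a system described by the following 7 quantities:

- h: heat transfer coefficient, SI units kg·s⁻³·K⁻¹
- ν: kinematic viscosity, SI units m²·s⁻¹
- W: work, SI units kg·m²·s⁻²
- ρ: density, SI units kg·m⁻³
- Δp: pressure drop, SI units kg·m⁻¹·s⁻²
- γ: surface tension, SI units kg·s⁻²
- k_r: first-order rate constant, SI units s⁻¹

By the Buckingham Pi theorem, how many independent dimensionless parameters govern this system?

3

There are 7 variables and 4 base dimensions (M, L, T, Θ).
The dimension matrix has rank 4.
Independent dimensionless groups: 7 − 4 = 3.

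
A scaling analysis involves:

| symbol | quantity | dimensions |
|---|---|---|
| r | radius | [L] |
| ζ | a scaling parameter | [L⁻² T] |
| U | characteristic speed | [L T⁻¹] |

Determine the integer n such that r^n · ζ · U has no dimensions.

Balance the L exponent: (1)·n from r, plus (-2) + (1) = -1 from the rest, must sum to zero.
n − 1 = 0, so n = 1.

1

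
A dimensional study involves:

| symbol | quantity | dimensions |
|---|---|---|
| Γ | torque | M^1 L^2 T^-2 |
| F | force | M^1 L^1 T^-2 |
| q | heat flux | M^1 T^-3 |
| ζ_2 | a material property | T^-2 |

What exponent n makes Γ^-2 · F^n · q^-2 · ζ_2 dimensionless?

Balance the M exponent: (1)·n from F, plus −2·(1) − 2·(1) + (0) = -4 from the rest, must sum to zero.
n − 4 = 0, so n = 4.

4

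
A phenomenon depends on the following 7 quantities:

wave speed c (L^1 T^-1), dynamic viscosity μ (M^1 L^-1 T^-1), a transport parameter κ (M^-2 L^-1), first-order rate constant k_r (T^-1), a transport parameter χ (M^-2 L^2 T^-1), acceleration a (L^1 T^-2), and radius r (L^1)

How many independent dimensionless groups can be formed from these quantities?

There are 7 variables and 3 base dimensions (M, L, T).
The dimension matrix has rank 3.
Independent dimensionless groups: 7 − 3 = 4.

4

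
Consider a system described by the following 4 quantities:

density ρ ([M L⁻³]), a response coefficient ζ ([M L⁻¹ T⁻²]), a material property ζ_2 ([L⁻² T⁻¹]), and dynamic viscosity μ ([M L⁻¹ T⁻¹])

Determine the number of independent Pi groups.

There are 4 variables and 3 base dimensions (M, L, T).
The dimension matrix has rank 3.
Independent dimensionless groups: 4 − 3 = 1.

1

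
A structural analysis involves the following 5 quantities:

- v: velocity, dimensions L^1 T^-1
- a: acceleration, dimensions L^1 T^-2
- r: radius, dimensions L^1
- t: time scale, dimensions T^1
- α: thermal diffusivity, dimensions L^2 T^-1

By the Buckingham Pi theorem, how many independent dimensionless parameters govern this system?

There are 5 variables and 2 base dimensions (L, T).
The dimension matrix has rank 2.
Independent dimensionless groups: 5 − 2 = 3.

3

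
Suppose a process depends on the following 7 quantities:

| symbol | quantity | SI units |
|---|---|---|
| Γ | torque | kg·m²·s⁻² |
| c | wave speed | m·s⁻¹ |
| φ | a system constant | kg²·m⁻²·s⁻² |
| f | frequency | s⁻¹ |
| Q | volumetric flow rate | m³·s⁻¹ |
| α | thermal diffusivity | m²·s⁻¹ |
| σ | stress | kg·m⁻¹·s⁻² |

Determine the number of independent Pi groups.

4

There are 7 variables and 3 base dimensions (M, L, T).
The dimension matrix has rank 3.
Independent dimensionless groups: 7 − 3 = 4.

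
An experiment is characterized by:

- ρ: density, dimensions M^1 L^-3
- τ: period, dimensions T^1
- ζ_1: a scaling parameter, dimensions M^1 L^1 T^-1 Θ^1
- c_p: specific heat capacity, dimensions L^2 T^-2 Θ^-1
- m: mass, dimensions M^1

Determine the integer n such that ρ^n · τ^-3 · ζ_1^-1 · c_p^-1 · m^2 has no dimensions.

-1

Balance the M exponent: (1)·n from ρ, plus −3·(0) − (1) − (0) + 2·(1) = 1 from the rest, must sum to zero.
n + 1 = 0, so n = -1.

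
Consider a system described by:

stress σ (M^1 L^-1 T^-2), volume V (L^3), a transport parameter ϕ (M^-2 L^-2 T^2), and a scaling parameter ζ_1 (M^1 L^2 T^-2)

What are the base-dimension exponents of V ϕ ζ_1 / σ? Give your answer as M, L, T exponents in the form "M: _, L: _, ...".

M: -2, L: 4, T: 2

Collect each base-dimension exponent across the product:
  M: −(1) + (0) + (-2) + (1) = -2
  L: −(-1) + (3) + (-2) + (2) = 4
  T: −(-2) + (0) + (2) + (-2) = 2
So the dimensions are [M⁻² L⁴ T²].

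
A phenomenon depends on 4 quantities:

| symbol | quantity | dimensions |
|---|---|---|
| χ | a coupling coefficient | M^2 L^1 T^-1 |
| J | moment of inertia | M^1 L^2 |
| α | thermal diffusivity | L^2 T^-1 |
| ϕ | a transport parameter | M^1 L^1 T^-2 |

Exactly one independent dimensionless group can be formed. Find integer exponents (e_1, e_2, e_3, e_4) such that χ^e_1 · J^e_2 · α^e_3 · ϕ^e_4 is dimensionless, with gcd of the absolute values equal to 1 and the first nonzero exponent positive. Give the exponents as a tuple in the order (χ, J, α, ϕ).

M: e_1·(2) + e_2·(1) + e_3·(0) + e_4·(1) = 0
L: e_1·(1) + e_2·(2) + e_3·(2) + e_4·(1) = 0
T: e_1·(-1) + e_2·(0) + e_3·(-1) + e_4·(-2) = 0
Solving this homogeneous linear system for the smallest-integer solution (first nonzero entry positive) gives (1, -1, 1, -1).

(1, -1, 1, -1)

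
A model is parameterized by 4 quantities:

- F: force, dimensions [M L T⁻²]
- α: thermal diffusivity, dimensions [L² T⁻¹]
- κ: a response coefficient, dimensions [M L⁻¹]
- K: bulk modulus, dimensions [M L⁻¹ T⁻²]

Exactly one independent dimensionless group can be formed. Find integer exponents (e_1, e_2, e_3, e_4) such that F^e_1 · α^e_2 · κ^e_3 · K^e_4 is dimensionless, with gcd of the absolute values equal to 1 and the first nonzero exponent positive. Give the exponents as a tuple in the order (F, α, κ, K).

M: e_1·(1) + e_2·(0) + e_3·(1) + e_4·(1) = 0
L: e_1·(1) + e_2·(2) + e_3·(-1) + e_4·(-1) = 0
T: e_1·(-2) + e_2·(-1) + e_3·(0) + e_4·(-2) = 0
Solving this homogeneous linear system for the smallest-integer solution (first nonzero entry positive) gives (2, -2, -1, -1).

(2, -2, -1, -1)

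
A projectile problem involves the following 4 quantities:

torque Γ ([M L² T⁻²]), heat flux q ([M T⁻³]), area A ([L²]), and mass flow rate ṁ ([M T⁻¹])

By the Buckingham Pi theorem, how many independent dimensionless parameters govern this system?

1

There are 4 variables and 3 base dimensions (M, L, T).
The dimension matrix has rank 3.
Independent dimensionless groups: 4 − 3 = 1.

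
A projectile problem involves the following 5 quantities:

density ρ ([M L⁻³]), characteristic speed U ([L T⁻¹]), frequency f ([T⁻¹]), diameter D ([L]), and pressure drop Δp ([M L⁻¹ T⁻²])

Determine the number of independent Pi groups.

2

There are 5 variables and 3 base dimensions (M, L, T).
The dimension matrix has rank 3.
Independent dimensionless groups: 5 − 3 = 2.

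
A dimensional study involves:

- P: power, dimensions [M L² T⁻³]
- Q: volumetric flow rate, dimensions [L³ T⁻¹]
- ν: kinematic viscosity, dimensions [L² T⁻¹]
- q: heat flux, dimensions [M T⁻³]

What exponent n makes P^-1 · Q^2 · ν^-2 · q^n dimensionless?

1

Balance the M exponent: (1)·n from q, plus −(1) + 2·(0) − 2·(0) = -1 from the rest, must sum to zero.
n − 1 = 0, so n = 1.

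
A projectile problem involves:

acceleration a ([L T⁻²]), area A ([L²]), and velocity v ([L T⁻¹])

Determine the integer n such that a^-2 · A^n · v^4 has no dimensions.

-1

Balance the L exponent: (2)·n from A, plus −2·(1) + 4·(1) = 2 from the rest, must sum to zero.
2n + 2 = 0, so n = -1.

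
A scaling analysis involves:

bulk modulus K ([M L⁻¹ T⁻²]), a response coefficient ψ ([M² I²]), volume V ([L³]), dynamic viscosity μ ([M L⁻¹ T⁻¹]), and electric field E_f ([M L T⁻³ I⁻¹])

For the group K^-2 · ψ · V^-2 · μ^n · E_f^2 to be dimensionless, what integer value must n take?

Balance the M exponent: (1)·n from μ, plus −2·(1) + (2) − 2·(0) + 2·(1) = 2 from the rest, must sum to zero.
n + 2 = 0, so n = -2.

-2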